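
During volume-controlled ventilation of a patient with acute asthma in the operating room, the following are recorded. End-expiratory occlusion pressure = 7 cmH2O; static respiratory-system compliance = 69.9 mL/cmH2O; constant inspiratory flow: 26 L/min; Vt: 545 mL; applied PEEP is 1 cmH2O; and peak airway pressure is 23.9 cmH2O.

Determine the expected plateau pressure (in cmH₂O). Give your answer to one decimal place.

14.8

End-expiratory occlusion gives total PEEP = 7 cmH2O (intrinsic PEEP = 7 − 1 = 6). Use total PEEP for the elastic gradient.
Pplat = PEEPtotal + Vt / Cstat = 7 + 545 / 69.9 = 7 + 7.797 = 14.797 cmH2O.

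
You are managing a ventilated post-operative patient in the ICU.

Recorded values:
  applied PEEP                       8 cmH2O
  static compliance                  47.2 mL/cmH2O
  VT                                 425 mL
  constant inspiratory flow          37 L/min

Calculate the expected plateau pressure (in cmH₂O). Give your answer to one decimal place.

17.0

Pplat = PEEP + Vt / Cstat = 8 + 425 / 47.2 = 8 + 9.004 = 17.004 cmH2O.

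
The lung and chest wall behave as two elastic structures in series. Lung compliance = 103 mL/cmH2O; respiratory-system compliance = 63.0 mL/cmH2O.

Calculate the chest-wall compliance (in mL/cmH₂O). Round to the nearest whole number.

162

1/Ccw = 1/Crs − 1/CL.
1/Ccw = 1/63.0 − 1/103 = 0.006164.
Ccw = 162.23 mL/cmH2O.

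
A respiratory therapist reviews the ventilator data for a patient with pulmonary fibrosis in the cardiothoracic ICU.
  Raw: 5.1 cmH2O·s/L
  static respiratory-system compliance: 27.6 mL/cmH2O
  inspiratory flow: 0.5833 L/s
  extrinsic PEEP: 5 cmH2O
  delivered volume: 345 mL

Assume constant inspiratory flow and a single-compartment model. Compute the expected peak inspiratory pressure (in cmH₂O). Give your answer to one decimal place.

Equation of motion (constant flow): PIP = Vt/C + R·V̇ + PEEP.
PIP = 345/27.6 + 5.1×0.5833 + 5 = 12.5 + 2.975 + 5 = 20.475 cmH2O.

20.5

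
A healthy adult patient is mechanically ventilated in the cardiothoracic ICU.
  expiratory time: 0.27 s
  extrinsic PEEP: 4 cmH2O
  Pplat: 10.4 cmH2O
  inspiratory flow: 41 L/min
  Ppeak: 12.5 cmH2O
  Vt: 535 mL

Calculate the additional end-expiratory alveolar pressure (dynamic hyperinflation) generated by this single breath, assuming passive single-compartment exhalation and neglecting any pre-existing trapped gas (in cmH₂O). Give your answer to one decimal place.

2.2

Flow: 41 L/min ÷ 60 = 0.6833 L/s.
R = (PIP − Pplat)/V̇ = (12.5 − 10.4) / 0.6833 = 2.1/0.6833 = 3.073 cmH2O·s/L.
C = Vt/(Pplat − PEEP) = 535.0 / (10.4 − 4) = 535.0/6.4 = 83.594 mL/cmH2O.
τ = R × C = 3.073 × 0.08359 L/cmH2O = 0.2569 s.
Fraction remaining = e^(−Te/τ) = e^(−0.27/0.2569) = 0.3496; trapped volume = 535.0 × 0.3496 = 187.04 mL.
Additional alveolar pressure from trapping ≈ V_trapped / C = 187.04 / 83.594 = 2.237 cmH2O.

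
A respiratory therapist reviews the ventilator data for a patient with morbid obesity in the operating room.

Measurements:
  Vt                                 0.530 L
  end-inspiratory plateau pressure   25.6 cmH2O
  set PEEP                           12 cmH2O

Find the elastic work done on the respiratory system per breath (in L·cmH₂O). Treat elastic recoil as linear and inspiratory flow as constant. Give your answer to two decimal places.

Elastic work ≈ ½ × (Pplat − PEEP) × Vt = 0.5 × (25.6 − 12) × 0.530 L = 0.5 × 13.6 × 0.530 = 3.604 L·cmH2O.

3.60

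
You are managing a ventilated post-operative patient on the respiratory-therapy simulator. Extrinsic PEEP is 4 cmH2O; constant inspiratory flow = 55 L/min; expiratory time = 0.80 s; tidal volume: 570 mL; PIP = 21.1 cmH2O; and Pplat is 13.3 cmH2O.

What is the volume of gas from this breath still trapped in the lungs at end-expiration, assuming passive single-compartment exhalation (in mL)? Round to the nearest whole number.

Flow: 55 L/min ÷ 60 = 0.9167 L/s.
R = (PIP − Pplat)/V̇ = (21.1 − 13.3) / 0.9167 = 7.8/0.9167 = 8.509 cmH2O·s/L.
C = Vt/(Pplat − PEEP) = 570.0 / (13.3 − 4) = 570.0/9.3 = 61.29 mL/cmH2O.
τ = R × C = 8.509 × 0.06129 L/cmH2O = 0.5215 s.
Fraction remaining = e^(−Te/τ) = e^(−0.80/0.5215) = 0.2157.
Trapped volume = 570.0 × 0.2157 = 122.95 mL.

123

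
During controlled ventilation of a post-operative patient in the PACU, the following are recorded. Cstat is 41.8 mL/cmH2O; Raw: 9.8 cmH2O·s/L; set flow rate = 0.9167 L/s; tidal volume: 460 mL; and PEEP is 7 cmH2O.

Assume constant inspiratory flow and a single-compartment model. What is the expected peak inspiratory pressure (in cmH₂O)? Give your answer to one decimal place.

27.0

Equation of motion (constant flow): PIP = Vt/C + R·V̇ + PEEP.
PIP = 460/41.8 + 9.8×0.9167 + 7 = 11.005 + 8.984 + 7 = 26.989 cmH2O.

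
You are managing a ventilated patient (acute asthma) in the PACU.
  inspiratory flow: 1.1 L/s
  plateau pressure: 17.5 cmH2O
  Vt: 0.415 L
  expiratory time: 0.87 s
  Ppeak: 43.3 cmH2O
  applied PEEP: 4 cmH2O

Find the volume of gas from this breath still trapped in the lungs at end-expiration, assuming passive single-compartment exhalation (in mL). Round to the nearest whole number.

124

R = (PIP − Pplat)/V̇ = (43.3 − 17.5) / 1.1 = 25.8/1.1 = 23.455 cmH2O·s/L.
C = Vt/(Pplat − PEEP) = 415.0 / (17.5 − 4) = 415.0/13.5 = 30.741 mL/cmH2O.
τ = R × C = 23.455 × 0.03074 L/cmH2O = 0.721 s.
Fraction remaining = e^(−Te/τ) = e^(−0.87/0.721) = 0.2992.
Trapped volume = 415.0 × 0.2992 = 124.17 mL.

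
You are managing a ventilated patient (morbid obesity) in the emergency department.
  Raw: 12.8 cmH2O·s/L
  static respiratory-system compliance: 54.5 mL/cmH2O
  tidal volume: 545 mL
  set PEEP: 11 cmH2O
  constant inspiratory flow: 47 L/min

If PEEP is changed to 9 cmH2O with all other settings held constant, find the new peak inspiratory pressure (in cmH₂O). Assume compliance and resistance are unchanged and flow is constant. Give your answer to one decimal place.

Flow: 47 L/min ÷ 60 = 0.7833 L/s.
PIP = Vt/C + R·V̇ + PEEP (constant-flow equation of motion).
Only the baseline term changes: ΔPIP = ΔPEEP = 9 − 11 = -2.0 cmH2O.
Original PIP = 545/54.5 + 12.8×0.7833 + 11 = 31.026 cmH2O; new PIP = 31.026 + (-2.0) = 29.026 cmH2O.

29.0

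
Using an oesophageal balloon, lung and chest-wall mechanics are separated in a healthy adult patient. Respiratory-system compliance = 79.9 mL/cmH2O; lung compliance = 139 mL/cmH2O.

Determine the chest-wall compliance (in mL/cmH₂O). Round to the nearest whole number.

1/Ccw = 1/Crs − 1/CL.
1/Ccw = 1/79.9 − 1/139 = 0.005321.
Ccw = 187.93 mL/cmH2O.

188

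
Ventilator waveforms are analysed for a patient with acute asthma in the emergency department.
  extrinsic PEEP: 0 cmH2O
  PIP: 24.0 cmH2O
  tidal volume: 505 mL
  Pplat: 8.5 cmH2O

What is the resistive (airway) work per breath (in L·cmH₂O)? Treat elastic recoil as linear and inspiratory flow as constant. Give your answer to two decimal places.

7.83

With constant inspiratory flow the resistive pressure is constant at PIP − Pplat = 24.0 − 8.5 = 15.5 cmH2O, so resistive work = 15.5 × 0.505 = 7.828 L·cmH2O.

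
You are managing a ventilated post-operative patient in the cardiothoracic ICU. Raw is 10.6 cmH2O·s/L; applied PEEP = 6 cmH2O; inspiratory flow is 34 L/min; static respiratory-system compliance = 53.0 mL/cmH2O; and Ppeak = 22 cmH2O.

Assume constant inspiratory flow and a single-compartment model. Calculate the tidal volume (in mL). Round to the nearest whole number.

530

Flow: 34 L/min ÷ 60 = 0.5667 L/s.
Equation of motion (constant flow): PIP = Vt/C + R·V̇ + PEEP.
Vt/C = PIP − R·V̇ − PEEP = 22 − 6.007 − 6 = 9.993 cmH2O.
Vt = C × 9.993 = 53.0 × 9.993 = 529.63 mL.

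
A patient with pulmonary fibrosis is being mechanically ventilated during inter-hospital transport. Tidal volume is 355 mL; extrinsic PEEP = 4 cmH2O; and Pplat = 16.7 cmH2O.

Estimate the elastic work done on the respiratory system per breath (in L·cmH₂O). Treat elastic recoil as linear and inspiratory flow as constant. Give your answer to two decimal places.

Elastic work ≈ ½ × (Pplat − PEEP) × Vt = 0.5 × (16.7 − 4) × 0.355 L = 0.5 × 12.7 × 0.355 = 2.254 L·cmH2O.

2.25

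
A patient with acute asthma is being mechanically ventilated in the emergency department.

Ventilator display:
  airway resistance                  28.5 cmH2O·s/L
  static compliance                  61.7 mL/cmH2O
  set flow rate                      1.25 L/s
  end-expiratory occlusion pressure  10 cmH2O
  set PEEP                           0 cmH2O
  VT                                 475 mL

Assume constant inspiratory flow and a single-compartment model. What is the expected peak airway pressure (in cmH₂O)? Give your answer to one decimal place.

Total PEEP = 10 cmH2O (set 0 + intrinsic 10); this is the baseline alveolar pressure.
Equation of motion (constant flow): PIP = Vt/C + R·V̇ + PEEP.
PIP = 475/61.7 + 28.5×1.25 + 10 = 7.699 + 35.625 + 10 = 53.324 cmH2O.

53.3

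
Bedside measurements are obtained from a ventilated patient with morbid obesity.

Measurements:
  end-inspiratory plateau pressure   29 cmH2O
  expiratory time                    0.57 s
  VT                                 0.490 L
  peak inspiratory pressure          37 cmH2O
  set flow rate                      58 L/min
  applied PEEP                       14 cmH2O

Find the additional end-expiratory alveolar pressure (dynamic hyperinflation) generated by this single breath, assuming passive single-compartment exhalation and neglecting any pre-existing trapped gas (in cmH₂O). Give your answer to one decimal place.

1.8

Flow: 58 L/min ÷ 60 = 0.9667 L/s.
R = (PIP − Pplat)/V̇ = (37 − 29) / 0.9667 = 8.0/0.9667 = 8.276 cmH2O·s/L.
C = Vt/(Pplat − PEEP) = 490.0 / (29 − 14) = 490.0/15.0 = 32.667 mL/cmH2O.
τ = R × C = 8.276 × 0.03267 L/cmH2O = 0.2704 s.
Fraction remaining = e^(−Te/τ) = e^(−0.57/0.2704) = 0.1215; trapped volume = 490.0 × 0.1215 = 59.535 mL.
Additional alveolar pressure from trapping ≈ V_trapped / C = 59.535 / 32.667 = 1.822 cmH2O.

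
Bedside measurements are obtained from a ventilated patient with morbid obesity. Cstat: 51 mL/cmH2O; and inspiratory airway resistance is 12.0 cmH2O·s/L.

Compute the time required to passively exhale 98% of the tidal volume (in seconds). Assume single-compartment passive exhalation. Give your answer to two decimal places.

τ = R × C = 12.0 × 51 mL/cmH2O = 12.0 × 0.051 L/cmH2O = 0.612 s.
Exhaled fraction f = 1 − e^(−t/τ) → t = −τ·ln(1 − f) = −0.612·ln(0.02) = 2.394 s.

2.39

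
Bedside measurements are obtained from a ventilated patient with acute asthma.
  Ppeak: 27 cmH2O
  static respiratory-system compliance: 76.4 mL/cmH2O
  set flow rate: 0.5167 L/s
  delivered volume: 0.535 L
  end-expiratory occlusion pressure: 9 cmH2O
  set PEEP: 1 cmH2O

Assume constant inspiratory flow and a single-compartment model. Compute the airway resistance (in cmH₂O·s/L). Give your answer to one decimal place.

21.3

Total PEEP = 9 cmH2O (set 1 + intrinsic 8); this is the baseline alveolar pressure.
Equation of motion (constant flow): PIP = Vt/C + R·V̇ + PEEP.
R·V̇ = PIP − Vt/C − PEEP = 27 − 535/76.4 − 9 = 27 − 7.003 − 9 = 10.997 cmH2O.
R = 10.997 / 0.5167 = 21.283 cmH2O·s/L.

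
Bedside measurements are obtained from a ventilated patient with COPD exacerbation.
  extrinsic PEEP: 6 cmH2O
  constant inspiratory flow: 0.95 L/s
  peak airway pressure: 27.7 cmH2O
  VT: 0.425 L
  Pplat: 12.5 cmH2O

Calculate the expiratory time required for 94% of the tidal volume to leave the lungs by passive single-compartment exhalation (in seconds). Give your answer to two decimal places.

2.94

R = (PIP − Pplat)/V̇ = (27.7 − 12.5) / 0.95 = 15.2/0.95 = 16.0 cmH2O·s/L.
C = Vt/(Pplat − PEEP) = 425.0 / (12.5 − 6) = 425.0/6.5 = 65.385 mL/cmH2O.
τ = R × C = 16.0 × 0.06539 L/cmH2O = 1.046 s.
t = −τ·ln(1 − 0.94) = −1.046·ln(0.06) = 2.943 s.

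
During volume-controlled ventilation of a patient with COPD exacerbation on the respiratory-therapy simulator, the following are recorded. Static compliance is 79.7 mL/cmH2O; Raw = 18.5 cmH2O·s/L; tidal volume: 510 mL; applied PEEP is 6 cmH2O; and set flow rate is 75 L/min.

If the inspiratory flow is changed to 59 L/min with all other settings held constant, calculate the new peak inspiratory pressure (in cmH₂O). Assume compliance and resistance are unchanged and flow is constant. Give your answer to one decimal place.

Flow: 75 L/min ÷ 60 = 1.25 L/s.
New flow: 59 L/min ÷ 60 = 0.9833 L/s.
PIP = Vt/C + R·V̇ + PEEP (constant-flow equation of motion).
Only the resistive term changes: ΔPIP = R × ΔV̇ = 18.5 × (0.9833 − 1.25) = 18.5 × -0.2667 = -4.934 cmH2O.
Original PIP = 510/79.7 + 18.5×1.25 + 6 = 35.524 cmH2O; new PIP = 35.524 + (-4.934) = 30.59 cmH2O.

30.6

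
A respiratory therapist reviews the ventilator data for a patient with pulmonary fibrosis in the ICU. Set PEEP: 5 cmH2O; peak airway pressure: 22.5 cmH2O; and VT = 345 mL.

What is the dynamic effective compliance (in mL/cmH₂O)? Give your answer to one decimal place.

19.7

Dynamic compliance = Vt / (PIP − PEEP) = 345 / (22.5 − 5) = 345 / 17.5 = 19.714 mL/cmH2O.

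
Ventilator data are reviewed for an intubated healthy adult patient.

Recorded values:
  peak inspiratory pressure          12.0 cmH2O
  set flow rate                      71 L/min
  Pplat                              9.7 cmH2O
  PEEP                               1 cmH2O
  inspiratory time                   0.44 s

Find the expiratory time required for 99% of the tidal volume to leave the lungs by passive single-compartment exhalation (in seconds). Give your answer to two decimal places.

0.54

Flow: 71 L/min ÷ 60 = 1.1833 L/s.
Vt = flow × Ti = 1.1833 L/s × 0.44 s × 1000 mL/L = 520.65 mL.
R = (PIP − Pplat)/V̇ = (12.0 − 9.7) / 1.1833 = 2.3/1.1833 = 1.944 cmH2O·s/L.
C = Vt/(Pplat − PEEP) = 520.65 / (9.7 − 1) = 520.65/8.7 = 59.845 mL/cmH2O.
τ = R × C = 1.944 × 0.05985 L/cmH2O = 0.1163 s.
t = −τ·ln(1 − 0.99) = −0.1163·ln(0.01) = 0.5356 s.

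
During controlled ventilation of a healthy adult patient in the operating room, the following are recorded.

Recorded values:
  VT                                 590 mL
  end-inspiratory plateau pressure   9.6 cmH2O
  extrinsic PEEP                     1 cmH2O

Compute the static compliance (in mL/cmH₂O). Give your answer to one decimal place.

68.6

Cstat = Vt / (Pplat − PEEP) = 590 / (9.6 − 1) = 590 / 8.6 = 68.605 mL/cmH2O.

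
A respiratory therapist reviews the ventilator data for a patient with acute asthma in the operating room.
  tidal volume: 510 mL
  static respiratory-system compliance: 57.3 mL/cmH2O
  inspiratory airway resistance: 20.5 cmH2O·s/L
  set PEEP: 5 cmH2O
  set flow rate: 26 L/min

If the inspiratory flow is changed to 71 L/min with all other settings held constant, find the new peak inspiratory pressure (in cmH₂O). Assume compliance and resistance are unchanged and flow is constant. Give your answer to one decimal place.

38.2

Flow: 26 L/min ÷ 60 = 0.4333 L/s.
New flow: 71 L/min ÷ 60 = 1.1833 L/s.
PIP = Vt/C + R·V̇ + PEEP (constant-flow equation of motion).
Only the resistive term changes: ΔPIP = R × ΔV̇ = 20.5 × (1.1833 − 0.4333) = 20.5 × 0.75 = 15.375 cmH2O.
Original PIP = 510/57.3 + 20.5×0.4333 + 5 = 22.783 cmH2O; new PIP = 22.783 + (15.375) = 38.158 cmH2O.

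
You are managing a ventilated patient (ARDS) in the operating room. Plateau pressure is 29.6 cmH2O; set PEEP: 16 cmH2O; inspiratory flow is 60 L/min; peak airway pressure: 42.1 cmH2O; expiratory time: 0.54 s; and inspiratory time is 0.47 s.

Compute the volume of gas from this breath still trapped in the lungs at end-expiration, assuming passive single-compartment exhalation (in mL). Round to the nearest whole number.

135

Flow: 60 L/min ÷ 60 = 1 L/s.
Vt = flow × Ti = 1 L/s × 0.47 s × 1000 mL/L = 470.0 mL.
R = (PIP − Pplat)/V̇ = (42.1 − 29.6) / 1 = 12.5/1 = 12.5 cmH2O·s/L.
C = Vt/(Pplat − PEEP) = 470.0 / (29.6 − 16) = 470.0/13.6 = 34.559 mL/cmH2O.
τ = R × C = 12.5 × 0.03456 L/cmH2O = 0.432 s.
Fraction remaining = e^(−Te/τ) = e^(−0.54/0.432) = 0.2865.
Trapped volume = 470.0 × 0.2865 = 134.66 mL.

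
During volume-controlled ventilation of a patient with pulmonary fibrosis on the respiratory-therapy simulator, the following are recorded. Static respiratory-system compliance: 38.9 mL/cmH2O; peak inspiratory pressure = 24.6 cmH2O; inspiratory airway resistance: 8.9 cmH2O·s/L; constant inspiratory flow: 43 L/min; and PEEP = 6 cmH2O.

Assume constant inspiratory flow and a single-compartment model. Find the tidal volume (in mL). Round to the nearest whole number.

475

Flow: 43 L/min ÷ 60 = 0.7167 L/s.
Equation of motion (constant flow): PIP = Vt/C + R·V̇ + PEEP.
Vt/C = PIP − R·V̇ − PEEP = 24.6 − 6.379 − 6 = 12.221 cmH2O.
Vt = C × 12.221 = 38.9 × 12.221 = 475.4 mL.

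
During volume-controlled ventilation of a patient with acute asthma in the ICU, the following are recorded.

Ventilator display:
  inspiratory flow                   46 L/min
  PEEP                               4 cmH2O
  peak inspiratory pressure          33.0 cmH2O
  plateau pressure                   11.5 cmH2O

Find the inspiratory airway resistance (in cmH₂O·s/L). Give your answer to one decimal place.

28.0

Flow: 46 L/min ÷ 60 = 0.7667 L/s.
Raw = (PIP − Pplat) / flow = (33.0 − 11.5) / 0.7667 = 21.5 / 0.7667 = 28.042 cmH2O·s/L.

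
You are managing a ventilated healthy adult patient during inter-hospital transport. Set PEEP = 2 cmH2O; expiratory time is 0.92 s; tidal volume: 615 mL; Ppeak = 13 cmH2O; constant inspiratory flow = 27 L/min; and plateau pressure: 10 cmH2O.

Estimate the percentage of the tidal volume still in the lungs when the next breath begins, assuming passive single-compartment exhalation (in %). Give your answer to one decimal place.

Flow: 27 L/min ÷ 60 = 0.45 L/s.
R = (PIP − Pplat)/V̇ = (13 − 10) / 0.45 = 3.0/0.45 = 6.667 cmH2O·s/L.
C = Vt/(Pplat − PEEP) = 615.0 / (10 − 2) = 615.0/8.0 = 76.875 mL/cmH2O.
τ = R × C = 6.667 × 0.07688 L/cmH2O = 0.5126 s.
Fraction remaining at end-expiration = e^(−Te/τ) = e^(−0.92/0.5126) = 0.1662 → 16.62%.

16.6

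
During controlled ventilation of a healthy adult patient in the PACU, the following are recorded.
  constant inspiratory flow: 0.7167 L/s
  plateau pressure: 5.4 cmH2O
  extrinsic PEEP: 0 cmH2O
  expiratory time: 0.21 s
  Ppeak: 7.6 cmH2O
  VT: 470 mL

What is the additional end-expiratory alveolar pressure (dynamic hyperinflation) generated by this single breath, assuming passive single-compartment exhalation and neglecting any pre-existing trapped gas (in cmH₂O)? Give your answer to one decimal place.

2.5

R = (PIP − Pplat)/V̇ = (7.6 − 5.4) / 0.7167 = 2.2/0.7167 = 3.07 cmH2O·s/L.
C = Vt/(Pplat − PEEP) = 470.0 / (5.4 − 0) = 470.0/5.4 = 87.037 mL/cmH2O.
τ = R × C = 3.07 × 0.08704 L/cmH2O = 0.2672 s.
Fraction remaining = e^(−Te/τ) = e^(−0.21/0.2672) = 0.4557; trapped volume = 470.0 × 0.4557 = 214.18 mL.
Additional alveolar pressure from trapping ≈ V_trapped / C = 214.18 / 87.037 = 2.461 cmH2O.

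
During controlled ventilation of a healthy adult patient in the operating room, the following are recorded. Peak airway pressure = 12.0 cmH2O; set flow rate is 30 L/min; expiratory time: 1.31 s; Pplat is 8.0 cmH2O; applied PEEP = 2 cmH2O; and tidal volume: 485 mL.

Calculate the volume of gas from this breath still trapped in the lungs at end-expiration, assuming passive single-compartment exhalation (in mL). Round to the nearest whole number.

Flow: 30 L/min ÷ 60 = 0.5 L/s.
R = (PIP − Pplat)/V̇ = (12.0 − 8.0) / 0.5 = 4.0/0.5 = 8.0 cmH2O·s/L.
C = Vt/(Pplat − PEEP) = 485.0 / (8.0 − 2) = 485.0/6.0 = 80.833 mL/cmH2O.
τ = R × C = 8.0 × 0.08083 L/cmH2O = 0.6466 s.
Fraction remaining = e^(−Te/τ) = e^(−1.31/0.6466) = 0.1319.
Trapped volume = 485.0 × 0.1319 = 63.972 mL.

64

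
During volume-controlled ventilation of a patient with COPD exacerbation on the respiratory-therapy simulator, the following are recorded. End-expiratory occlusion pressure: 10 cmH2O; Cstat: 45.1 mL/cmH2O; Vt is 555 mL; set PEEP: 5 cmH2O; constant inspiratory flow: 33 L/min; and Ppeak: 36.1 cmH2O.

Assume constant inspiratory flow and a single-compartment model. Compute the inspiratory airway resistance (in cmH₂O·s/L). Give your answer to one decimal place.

25.1

Flow: 33 L/min ÷ 60 = 0.55 L/s.
Total PEEP = 10 cmH2O (set 5 + intrinsic 5); this is the baseline alveolar pressure.
Equation of motion (constant flow): PIP = Vt/C + R·V̇ + PEEP.
R·V̇ = PIP − Vt/C − PEEP = 36.1 − 555/45.1 − 10 = 36.1 − 12.306 − 10 = 13.794 cmH2O.
R = 13.794 / 0.55 = 25.08 cmH2O·s/L.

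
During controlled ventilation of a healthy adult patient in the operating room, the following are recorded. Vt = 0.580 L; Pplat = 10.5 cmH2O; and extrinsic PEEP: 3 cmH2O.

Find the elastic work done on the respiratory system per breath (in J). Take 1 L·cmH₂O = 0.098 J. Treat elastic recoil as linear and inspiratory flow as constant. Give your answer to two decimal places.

0.21

Elastic work ≈ ½ × (Pplat − PEEP) × Vt = 0.5 × (10.5 − 3) × 0.580 L = 0.5 × 7.5 × 0.580 = 2.175 L·cmH2O.
× 0.098 J/(L·cmH2O) → 0.2132 J.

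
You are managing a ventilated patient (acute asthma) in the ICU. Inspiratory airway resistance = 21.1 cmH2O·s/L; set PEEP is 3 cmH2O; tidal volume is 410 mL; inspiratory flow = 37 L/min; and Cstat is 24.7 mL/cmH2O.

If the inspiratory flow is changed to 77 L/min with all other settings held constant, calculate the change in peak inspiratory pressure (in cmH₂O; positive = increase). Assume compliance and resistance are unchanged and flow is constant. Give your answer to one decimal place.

14.1

Flow: 37 L/min ÷ 60 = 0.6167 L/s.
New flow: 77 L/min ÷ 60 = 1.2833 L/s.
PIP = Vt/C + R·V̇ + PEEP (constant-flow equation of motion).
Only the resistive term changes: ΔPIP = R × ΔV̇ = 21.1 × (1.2833 − 0.6167) = 21.1 × 0.6666 = 14.065 cmH2O.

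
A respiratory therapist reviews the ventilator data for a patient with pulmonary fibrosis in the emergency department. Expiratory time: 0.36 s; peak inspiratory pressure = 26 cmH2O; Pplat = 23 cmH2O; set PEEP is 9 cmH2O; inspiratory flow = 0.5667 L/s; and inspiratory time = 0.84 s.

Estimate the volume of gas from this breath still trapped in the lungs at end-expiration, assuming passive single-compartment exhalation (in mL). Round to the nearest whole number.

Vt = flow × Ti = 0.5667 L/s × 0.84 s × 1000 mL/L = 476.03 mL.
R = (PIP − Pplat)/V̇ = (26 − 23) / 0.5667 = 3.0/0.5667 = 5.294 cmH2O·s/L.
C = Vt/(Pplat − PEEP) = 476.03 / (23 − 9) = 476.03/14.0 = 34.002 mL/cmH2O.
τ = R × C = 5.294 × 0.034 L/cmH2O = 0.18 s.
Fraction remaining = e^(−Te/τ) = e^(−0.36/0.18) = 0.1353.
Trapped volume = 476.03 × 0.1353 = 64.407 mL.

64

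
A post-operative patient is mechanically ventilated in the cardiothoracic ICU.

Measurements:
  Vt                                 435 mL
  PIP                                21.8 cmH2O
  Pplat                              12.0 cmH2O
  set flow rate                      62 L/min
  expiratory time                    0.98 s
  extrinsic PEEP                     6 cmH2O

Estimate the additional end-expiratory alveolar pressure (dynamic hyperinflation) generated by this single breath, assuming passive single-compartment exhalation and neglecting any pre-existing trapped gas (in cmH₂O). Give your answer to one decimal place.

1.4

Flow: 62 L/min ÷ 60 = 1.0333 L/s.
R = (PIP − Pplat)/V̇ = (21.8 − 12.0) / 1.0333 = 9.8/1.0333 = 9.484 cmH2O·s/L.
C = Vt/(Pplat − PEEP) = 435.0 / (12.0 − 6) = 435.0/6.0 = 72.5 mL/cmH2O.
τ = R × C = 9.484 × 0.0725 L/cmH2O = 0.6876 s.
Fraction remaining = e^(−Te/τ) = e^(−0.98/0.6876) = 0.2404; trapped volume = 435.0 × 0.2404 = 104.57 mL.
Additional alveolar pressure from trapping ≈ V_trapped / C = 104.57 / 72.5 = 1.442 cmH2O.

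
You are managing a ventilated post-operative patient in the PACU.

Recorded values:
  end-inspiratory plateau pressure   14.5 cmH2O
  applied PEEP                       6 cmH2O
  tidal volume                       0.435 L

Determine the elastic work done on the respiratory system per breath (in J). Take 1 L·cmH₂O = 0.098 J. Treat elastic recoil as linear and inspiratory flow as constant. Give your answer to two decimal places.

Elastic work ≈ ½ × (Pplat − PEEP) × Vt = 0.5 × (14.5 − 6) × 0.435 L = 0.5 × 8.5 × 0.435 = 1.849 L·cmH2O.
× 0.098 J/(L·cmH2O) → 0.1812 J.

0.18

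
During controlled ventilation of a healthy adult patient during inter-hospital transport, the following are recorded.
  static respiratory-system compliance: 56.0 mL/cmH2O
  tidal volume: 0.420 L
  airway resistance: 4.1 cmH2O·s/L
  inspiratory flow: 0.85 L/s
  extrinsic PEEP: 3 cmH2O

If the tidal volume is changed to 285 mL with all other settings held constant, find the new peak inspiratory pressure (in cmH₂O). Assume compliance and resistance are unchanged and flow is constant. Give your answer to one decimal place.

PIP = Vt/C + R·V̇ + PEEP (constant-flow equation of motion).
Only the elastic term changes: ΔPIP = ΔVt / C = (285 − 420) / 56.0 = -2.411 cmH2O.
Original PIP = 420/56.0 + 4.1×0.85 + 3 = 13.985 cmH2O; new PIP = 13.985 + (-2.411) = 11.574 cmH2O.

11.6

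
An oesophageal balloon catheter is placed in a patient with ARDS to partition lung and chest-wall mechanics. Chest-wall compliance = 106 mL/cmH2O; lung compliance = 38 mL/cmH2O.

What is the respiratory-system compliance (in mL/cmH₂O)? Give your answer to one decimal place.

28.0

Lung and chest wall are elastances in series: 1/Crs = 1/CL + 1/Ccw.
1/Crs = 1/38 + 1/106 = 0.03575.
Crs = 27.972 mL/cmH2O.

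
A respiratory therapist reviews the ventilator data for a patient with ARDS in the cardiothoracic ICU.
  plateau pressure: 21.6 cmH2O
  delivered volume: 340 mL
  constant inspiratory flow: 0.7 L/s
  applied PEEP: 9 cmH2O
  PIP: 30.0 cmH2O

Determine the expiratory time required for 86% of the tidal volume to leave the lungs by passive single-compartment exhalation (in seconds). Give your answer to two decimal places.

0.64

R = (PIP − Pplat)/V̇ = (30.0 − 21.6) / 0.7 = 8.4/0.7 = 12.0 cmH2O·s/L.
C = Vt/(Pplat − PEEP) = 340.0 / (21.6 − 9) = 340.0/12.6 = 26.984 mL/cmH2O.
τ = R × C = 12.0 × 0.02698 L/cmH2O = 0.3238 s.
t = −τ·ln(1 − 0.86) = −0.3238·ln(0.14) = 0.6366 s.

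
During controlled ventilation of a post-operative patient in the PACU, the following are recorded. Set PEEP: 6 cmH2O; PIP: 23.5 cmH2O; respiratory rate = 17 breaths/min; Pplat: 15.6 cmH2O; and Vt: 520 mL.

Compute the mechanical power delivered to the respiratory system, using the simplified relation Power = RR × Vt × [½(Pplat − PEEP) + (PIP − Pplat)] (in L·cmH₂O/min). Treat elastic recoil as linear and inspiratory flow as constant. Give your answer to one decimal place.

112.3

Per-breath work = Vt × [½(Pplat−PEEP) + (PIP−Pplat)] = 0.520 × [0.5×9.6 + 7.9] = 0.520 × 12.7 = 6.604 L·cmH2O.
Power = 17 × 6.604 = 112.27 L·cmH2O/min.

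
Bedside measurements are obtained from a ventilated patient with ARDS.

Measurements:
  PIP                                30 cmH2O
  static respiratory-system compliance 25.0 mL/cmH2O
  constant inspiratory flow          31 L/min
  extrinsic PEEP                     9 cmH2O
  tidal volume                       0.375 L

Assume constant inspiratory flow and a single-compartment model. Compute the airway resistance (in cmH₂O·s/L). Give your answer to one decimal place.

Flow: 31 L/min ÷ 60 = 0.5167 L/s.
Equation of motion (constant flow): PIP = Vt/C + R·V̇ + PEEP.
R·V̇ = PIP − Vt/C − PEEP = 30 − 375/25.0 − 9 = 30 − 15.0 − 9 = 6.0 cmH2O.
R = 6.0 / 0.5167 = 11.612 cmH2O·s/L.

11.6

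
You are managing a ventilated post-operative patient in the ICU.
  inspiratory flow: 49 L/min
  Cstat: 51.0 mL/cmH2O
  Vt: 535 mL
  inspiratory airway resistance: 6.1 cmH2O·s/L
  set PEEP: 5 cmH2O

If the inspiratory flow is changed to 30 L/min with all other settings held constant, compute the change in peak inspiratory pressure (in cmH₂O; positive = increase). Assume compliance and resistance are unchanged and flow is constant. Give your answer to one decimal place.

-1.9

Flow: 49 L/min ÷ 60 = 0.8167 L/s.
New flow: 30 L/min ÷ 60 = 0.5 L/s.
PIP = Vt/C + R·V̇ + PEEP (constant-flow equation of motion).
Only the resistive term changes: ΔPIP = R × ΔV̇ = 6.1 × (0.5 − 0.8167) = 6.1 × -0.3167 = -1.932 cmH2O.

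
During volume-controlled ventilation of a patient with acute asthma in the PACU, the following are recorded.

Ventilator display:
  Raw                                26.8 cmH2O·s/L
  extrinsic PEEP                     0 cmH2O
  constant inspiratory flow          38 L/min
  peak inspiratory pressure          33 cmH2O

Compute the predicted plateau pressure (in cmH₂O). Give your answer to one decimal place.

Flow: 38 L/min ÷ 60 = 0.6333 L/s.
Pplat = PIP − Raw × flow = 33 − 26.8 × 0.6333 = 33 − 16.972 = 16.028 cmH2O.

16.0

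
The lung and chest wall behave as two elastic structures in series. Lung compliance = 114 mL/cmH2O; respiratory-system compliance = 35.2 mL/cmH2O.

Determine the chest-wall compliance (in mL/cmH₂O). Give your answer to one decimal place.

50.9

1/Ccw = 1/Crs − 1/CL.
1/Ccw = 1/35.2 − 1/114 = 0.01964.
Ccw = 50.916 mL/cmH2O.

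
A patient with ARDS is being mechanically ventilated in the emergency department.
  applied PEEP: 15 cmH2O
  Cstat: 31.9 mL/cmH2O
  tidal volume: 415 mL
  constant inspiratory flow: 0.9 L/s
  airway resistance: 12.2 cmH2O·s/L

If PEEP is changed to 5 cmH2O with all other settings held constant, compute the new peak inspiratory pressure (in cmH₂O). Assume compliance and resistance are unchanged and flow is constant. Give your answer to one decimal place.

29.0

PIP = Vt/C + R·V̇ + PEEP (constant-flow equation of motion).
Only the baseline term changes: ΔPIP = ΔPEEP = 5 − 15 = -10.0 cmH2O.
Original PIP = 415/31.9 + 12.2×0.9 + 15 = 38.989 cmH2O; new PIP = 38.989 + (-10.0) = 28.989 cmH2O.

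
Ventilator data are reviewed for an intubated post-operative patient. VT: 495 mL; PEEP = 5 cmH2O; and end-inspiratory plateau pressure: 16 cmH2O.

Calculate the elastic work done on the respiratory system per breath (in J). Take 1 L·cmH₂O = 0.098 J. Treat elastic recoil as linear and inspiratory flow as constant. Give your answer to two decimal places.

0.27

Elastic work ≈ ½ × (Pplat − PEEP) × Vt = 0.5 × (16 − 5) × 0.495 L = 0.5 × 11.0 × 0.495 = 2.723 L·cmH2O.
× 0.098 J/(L·cmH2O) → 0.2669 J.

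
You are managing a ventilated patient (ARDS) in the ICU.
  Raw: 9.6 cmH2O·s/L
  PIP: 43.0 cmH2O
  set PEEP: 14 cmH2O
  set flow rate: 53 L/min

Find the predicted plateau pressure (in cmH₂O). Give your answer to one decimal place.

Flow: 53 L/min ÷ 60 = 0.8833 L/s.
Pplat = PIP − Raw × flow = 43.0 − 9.6 × 0.8833 = 43.0 − 8.48 = 34.52 cmH2O.

34.5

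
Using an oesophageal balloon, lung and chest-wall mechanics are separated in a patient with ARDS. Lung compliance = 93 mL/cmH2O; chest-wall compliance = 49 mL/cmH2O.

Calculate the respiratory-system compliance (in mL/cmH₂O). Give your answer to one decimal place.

32.1

Lung and chest wall are elastances in series: 1/Crs = 1/CL + 1/Ccw.
1/Crs = 1/93 + 1/49 = 0.03116.
Crs = 32.092 mL/cmH2O.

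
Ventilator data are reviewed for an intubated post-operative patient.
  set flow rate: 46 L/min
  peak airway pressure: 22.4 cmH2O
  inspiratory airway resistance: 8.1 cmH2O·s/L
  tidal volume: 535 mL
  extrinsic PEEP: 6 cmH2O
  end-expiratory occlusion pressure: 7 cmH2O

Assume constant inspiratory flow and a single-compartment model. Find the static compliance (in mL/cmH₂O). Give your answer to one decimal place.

Flow: 46 L/min ÷ 60 = 0.7667 L/s.
Total PEEP = 7 cmH2O (set 6 + intrinsic 1); this is the baseline alveolar pressure.
Equation of motion (constant flow): PIP = Vt/C + R·V̇ + PEEP.
Vt/C = PIP − R·V̇ − PEEP = 22.4 − 8.1×0.7667 − 7 = 22.4 − 6.21 − 7 = 9.19 cmH2O.
C = Vt / 9.19 = 535 / 9.19 = 58.215 mL/cmH2O.

58.2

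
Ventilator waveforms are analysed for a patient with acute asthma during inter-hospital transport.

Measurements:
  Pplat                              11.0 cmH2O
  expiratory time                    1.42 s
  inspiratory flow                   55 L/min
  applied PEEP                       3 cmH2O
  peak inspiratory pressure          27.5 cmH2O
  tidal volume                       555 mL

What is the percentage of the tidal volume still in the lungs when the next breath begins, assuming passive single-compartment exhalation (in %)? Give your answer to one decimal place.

32.1

Flow: 55 L/min ÷ 60 = 0.9167 L/s.
R = (PIP − Pplat)/V̇ = (27.5 − 11.0) / 0.9167 = 16.5/0.9167 = 17.999 cmH2O·s/L.
C = Vt/(Pplat − PEEP) = 555.0 / (11.0 − 3) = 555.0/8.0 = 69.375 mL/cmH2O.
τ = R × C = 17.999 × 0.06938 L/cmH2O = 1.249 s.
Fraction remaining at end-expiration = e^(−Te/τ) = e^(−1.42/1.249) = 0.3208 → 32.08%.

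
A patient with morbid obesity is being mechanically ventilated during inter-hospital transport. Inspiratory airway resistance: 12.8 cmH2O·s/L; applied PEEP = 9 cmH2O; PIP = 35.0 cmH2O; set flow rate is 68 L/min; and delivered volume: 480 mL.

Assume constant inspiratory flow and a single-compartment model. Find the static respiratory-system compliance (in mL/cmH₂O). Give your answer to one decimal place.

41.8

Flow: 68 L/min ÷ 60 = 1.1333 L/s.
Equation of motion (constant flow): PIP = Vt/C + R·V̇ + PEEP.
Vt/C = PIP − R·V̇ − PEEP = 35.0 − 12.8×1.1333 − 9 = 35.0 − 14.506 − 9 = 11.494 cmH2O.
C = Vt / 11.494 = 480 / 11.494 = 41.761 mL/cmH2O.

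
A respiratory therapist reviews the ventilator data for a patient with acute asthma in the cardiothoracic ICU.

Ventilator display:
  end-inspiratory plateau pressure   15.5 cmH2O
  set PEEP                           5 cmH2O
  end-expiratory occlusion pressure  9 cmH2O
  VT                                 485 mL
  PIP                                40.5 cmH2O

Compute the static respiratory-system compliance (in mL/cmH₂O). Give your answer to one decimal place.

End-expiratory occlusion gives total PEEP = 9 cmH2O (intrinsic PEEP = 9 − 5 = 4). Use total PEEP for the elastic gradient.
Cstat = Vt / (Pplat − PEEPtotal) = 485 / (15.5 − 9) = 485 / 6.5 = 74.615 mL/cmH2O.

74.6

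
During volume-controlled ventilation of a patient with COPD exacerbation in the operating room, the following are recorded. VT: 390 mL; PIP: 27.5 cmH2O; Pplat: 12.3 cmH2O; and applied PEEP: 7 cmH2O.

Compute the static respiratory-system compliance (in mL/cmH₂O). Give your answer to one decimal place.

Cstat = Vt / (Pplat − PEEP) = 390 / (12.3 − 7) = 390 / 5.3 = 73.585 mL/cmH2O.

73.6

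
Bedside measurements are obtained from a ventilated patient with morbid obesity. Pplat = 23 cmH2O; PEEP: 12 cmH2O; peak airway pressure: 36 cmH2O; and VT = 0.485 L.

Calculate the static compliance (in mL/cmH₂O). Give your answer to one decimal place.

Cstat = Vt / (Pplat − PEEP) = 485 / (23 − 12) = 485 / 11.0 = 44.091 mL/cmH2O.

44.1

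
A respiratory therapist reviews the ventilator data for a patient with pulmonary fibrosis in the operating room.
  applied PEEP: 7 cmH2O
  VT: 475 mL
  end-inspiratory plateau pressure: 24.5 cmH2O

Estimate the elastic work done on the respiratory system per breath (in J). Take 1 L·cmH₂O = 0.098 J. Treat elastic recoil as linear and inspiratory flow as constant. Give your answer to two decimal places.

0.41

Elastic work ≈ ½ × (Pplat − PEEP) × Vt = 0.5 × (24.5 − 7) × 0.475 L = 0.5 × 17.5 × 0.475 = 4.156 L·cmH2O.
× 0.098 J/(L·cmH2O) → 0.4073 J.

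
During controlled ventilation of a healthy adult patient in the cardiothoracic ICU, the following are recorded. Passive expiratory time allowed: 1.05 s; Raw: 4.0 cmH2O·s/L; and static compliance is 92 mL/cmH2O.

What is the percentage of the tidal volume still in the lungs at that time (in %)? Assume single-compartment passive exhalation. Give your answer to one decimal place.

τ = R × C = 4.0 × 92 mL/cmH2O = 4.0 × 0.092 L/cmH2O = 0.368 s.
Passive exhalation: V(t)/V₀ = e^(−t/τ) = e^(−1.05/0.368) = 0.05766.
Fraction remaining = 0.05766 → 5.766%.

5.8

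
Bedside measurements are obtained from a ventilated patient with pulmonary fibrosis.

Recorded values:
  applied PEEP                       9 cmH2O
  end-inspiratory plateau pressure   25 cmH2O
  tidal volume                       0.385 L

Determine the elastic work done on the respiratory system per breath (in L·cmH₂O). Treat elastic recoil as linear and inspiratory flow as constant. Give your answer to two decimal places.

Elastic work ≈ ½ × (Pplat − PEEP) × Vt = 0.5 × (25 − 9) × 0.385 L = 0.5 × 16.0 × 0.385 = 3.08 L·cmH2O.

3.08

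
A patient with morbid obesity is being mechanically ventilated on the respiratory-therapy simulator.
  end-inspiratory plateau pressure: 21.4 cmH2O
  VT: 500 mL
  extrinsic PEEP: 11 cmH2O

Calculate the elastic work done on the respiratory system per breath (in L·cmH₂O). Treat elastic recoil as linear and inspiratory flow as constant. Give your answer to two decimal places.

Elastic work ≈ ½ × (Pplat − PEEP) × Vt = 0.5 × (21.4 − 11) × 0.500 L = 0.5 × 10.4 × 0.500 = 2.6 L·cmH2O.

2.60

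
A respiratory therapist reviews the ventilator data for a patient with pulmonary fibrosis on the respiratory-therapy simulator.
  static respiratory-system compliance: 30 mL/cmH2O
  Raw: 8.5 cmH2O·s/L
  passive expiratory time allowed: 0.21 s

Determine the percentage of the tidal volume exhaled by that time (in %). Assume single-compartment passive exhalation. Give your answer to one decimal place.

τ = R × C = 8.5 × 30 mL/cmH2O = 8.5 × 0.030 L/cmH2O = 0.255 s.
Passive exhalation: V(t)/V₀ = e^(−t/τ) = e^(−0.21/0.255) = 0.4389.
Fraction exhaled = 1 − 0.4389 = 0.5611 → 56.11%.

56.1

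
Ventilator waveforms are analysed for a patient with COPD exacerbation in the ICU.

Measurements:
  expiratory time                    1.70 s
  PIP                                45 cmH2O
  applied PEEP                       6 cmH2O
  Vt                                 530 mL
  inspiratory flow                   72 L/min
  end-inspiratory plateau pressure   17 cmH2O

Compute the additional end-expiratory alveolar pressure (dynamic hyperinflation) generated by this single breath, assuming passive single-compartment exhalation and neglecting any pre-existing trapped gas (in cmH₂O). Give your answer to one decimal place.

2.4

Flow: 72 L/min ÷ 60 = 1.2 L/s.
R = (PIP − Pplat)/V̇ = (45 − 17) / 1.2 = 28.0/1.2 = 23.333 cmH2O·s/L.
C = Vt/(Pplat − PEEP) = 530.0 / (17 − 6) = 530.0/11.0 = 48.182 mL/cmH2O.
τ = R × C = 23.333 × 0.04818 L/cmH2O = 1.124 s.
Fraction remaining = e^(−Te/τ) = e^(−1.70/1.124) = 0.2204; trapped volume = 530.0 × 0.2204 = 116.81 mL.
Additional alveolar pressure from trapping ≈ V_trapped / C = 116.81 / 48.182 = 2.424 cmH2O.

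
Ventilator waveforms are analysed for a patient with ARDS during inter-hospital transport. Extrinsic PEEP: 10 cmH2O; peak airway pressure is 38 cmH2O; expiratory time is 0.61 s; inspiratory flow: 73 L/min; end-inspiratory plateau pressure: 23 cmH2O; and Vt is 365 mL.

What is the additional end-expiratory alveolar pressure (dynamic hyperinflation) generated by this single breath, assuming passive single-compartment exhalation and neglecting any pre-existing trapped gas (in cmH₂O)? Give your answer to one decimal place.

2.2

Flow: 73 L/min ÷ 60 = 1.2167 L/s.
R = (PIP − Pplat)/V̇ = (38 − 23) / 1.2167 = 15.0/1.2167 = 12.328 cmH2O·s/L.
C = Vt/(Pplat − PEEP) = 365.0 / (23 − 10) = 365.0/13.0 = 28.077 mL/cmH2O.
τ = R × C = 12.328 × 0.02808 L/cmH2O = 0.3462 s.
Fraction remaining = e^(−Te/τ) = e^(−0.61/0.3462) = 0.1717; trapped volume = 365.0 × 0.1717 = 62.671 mL.
Additional alveolar pressure from trapping ≈ V_trapped / C = 62.671 / 28.077 = 2.232 cmH2O.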